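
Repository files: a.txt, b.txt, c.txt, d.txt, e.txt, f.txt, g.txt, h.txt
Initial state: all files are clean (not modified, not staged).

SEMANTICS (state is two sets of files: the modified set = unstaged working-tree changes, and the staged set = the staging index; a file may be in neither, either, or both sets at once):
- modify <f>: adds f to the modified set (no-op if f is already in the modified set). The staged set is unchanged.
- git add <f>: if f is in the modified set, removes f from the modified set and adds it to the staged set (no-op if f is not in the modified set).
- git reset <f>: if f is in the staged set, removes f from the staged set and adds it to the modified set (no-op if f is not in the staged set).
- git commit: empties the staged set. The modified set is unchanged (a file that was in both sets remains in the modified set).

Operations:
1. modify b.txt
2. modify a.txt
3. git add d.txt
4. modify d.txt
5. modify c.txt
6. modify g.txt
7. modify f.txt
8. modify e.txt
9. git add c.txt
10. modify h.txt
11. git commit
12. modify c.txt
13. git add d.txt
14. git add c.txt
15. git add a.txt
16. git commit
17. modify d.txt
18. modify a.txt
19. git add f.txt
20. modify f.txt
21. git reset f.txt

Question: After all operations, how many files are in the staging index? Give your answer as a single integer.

After op 1 (modify b.txt): modified={b.txt} staged={none}
After op 2 (modify a.txt): modified={a.txt, b.txt} staged={none}
After op 3 (git add d.txt): modified={a.txt, b.txt} staged={none}
After op 4 (modify d.txt): modified={a.txt, b.txt, d.txt} staged={none}
After op 5 (modify c.txt): modified={a.txt, b.txt, c.txt, d.txt} staged={none}
After op 6 (modify g.txt): modified={a.txt, b.txt, c.txt, d.txt, g.txt} staged={none}
After op 7 (modify f.txt): modified={a.txt, b.txt, c.txt, d.txt, f.txt, g.txt} staged={none}
After op 8 (modify e.txt): modified={a.txt, b.txt, c.txt, d.txt, e.txt, f.txt, g.txt} staged={none}
After op 9 (git add c.txt): modified={a.txt, b.txt, d.txt, e.txt, f.txt, g.txt} staged={c.txt}
After op 10 (modify h.txt): modified={a.txt, b.txt, d.txt, e.txt, f.txt, g.txt, h.txt} staged={c.txt}
After op 11 (git commit): modified={a.txt, b.txt, d.txt, e.txt, f.txt, g.txt, h.txt} staged={none}
After op 12 (modify c.txt): modified={a.txt, b.txt, c.txt, d.txt, e.txt, f.txt, g.txt, h.txt} staged={none}
After op 13 (git add d.txt): modified={a.txt, b.txt, c.txt, e.txt, f.txt, g.txt, h.txt} staged={d.txt}
After op 14 (git add c.txt): modified={a.txt, b.txt, e.txt, f.txt, g.txt, h.txt} staged={c.txt, d.txt}
After op 15 (git add a.txt): modified={b.txt, e.txt, f.txt, g.txt, h.txt} staged={a.txt, c.txt, d.txt}
After op 16 (git commit): modified={b.txt, e.txt, f.txt, g.txt, h.txt} staged={none}
After op 17 (modify d.txt): modified={b.txt, d.txt, e.txt, f.txt, g.txt, h.txt} staged={none}
After op 18 (modify a.txt): modified={a.txt, b.txt, d.txt, e.txt, f.txt, g.txt, h.txt} staged={none}
After op 19 (git add f.txt): modified={a.txt, b.txt, d.txt, e.txt, g.txt, h.txt} staged={f.txt}
After op 20 (modify f.txt): modified={a.txt, b.txt, d.txt, e.txt, f.txt, g.txt, h.txt} staged={f.txt}
After op 21 (git reset f.txt): modified={a.txt, b.txt, d.txt, e.txt, f.txt, g.txt, h.txt} staged={none}
Final staged set: {none} -> count=0

Answer: 0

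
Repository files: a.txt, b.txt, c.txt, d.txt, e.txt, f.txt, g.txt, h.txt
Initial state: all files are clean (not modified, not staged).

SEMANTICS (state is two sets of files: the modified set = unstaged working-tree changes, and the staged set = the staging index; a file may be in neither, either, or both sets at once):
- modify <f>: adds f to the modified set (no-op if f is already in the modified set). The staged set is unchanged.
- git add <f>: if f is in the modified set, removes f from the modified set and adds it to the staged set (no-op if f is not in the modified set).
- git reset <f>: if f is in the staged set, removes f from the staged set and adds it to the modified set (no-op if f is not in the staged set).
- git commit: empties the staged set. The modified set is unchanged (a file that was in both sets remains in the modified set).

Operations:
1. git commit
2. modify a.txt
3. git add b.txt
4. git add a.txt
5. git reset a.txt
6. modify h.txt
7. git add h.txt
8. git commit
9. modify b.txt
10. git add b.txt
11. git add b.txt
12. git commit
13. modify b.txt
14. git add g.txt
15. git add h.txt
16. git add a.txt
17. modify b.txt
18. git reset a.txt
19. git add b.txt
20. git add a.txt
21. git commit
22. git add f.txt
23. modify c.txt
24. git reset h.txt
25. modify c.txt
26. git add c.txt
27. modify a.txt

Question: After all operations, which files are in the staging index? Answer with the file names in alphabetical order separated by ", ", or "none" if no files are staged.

After op 1 (git commit): modified={none} staged={none}
After op 2 (modify a.txt): modified={a.txt} staged={none}
After op 3 (git add b.txt): modified={a.txt} staged={none}
After op 4 (git add a.txt): modified={none} staged={a.txt}
After op 5 (git reset a.txt): modified={a.txt} staged={none}
After op 6 (modify h.txt): modified={a.txt, h.txt} staged={none}
After op 7 (git add h.txt): modified={a.txt} staged={h.txt}
After op 8 (git commit): modified={a.txt} staged={none}
After op 9 (modify b.txt): modified={a.txt, b.txt} staged={none}
After op 10 (git add b.txt): modified={a.txt} staged={b.txt}
After op 11 (git add b.txt): modified={a.txt} staged={b.txt}
After op 12 (git commit): modified={a.txt} staged={none}
After op 13 (modify b.txt): modified={a.txt, b.txt} staged={none}
After op 14 (git add g.txt): modified={a.txt, b.txt} staged={none}
After op 15 (git add h.txt): modified={a.txt, b.txt} staged={none}
After op 16 (git add a.txt): modified={b.txt} staged={a.txt}
After op 17 (modify b.txt): modified={b.txt} staged={a.txt}
After op 18 (git reset a.txt): modified={a.txt, b.txt} staged={none}
After op 19 (git add b.txt): modified={a.txt} staged={b.txt}
After op 20 (git add a.txt): modified={none} staged={a.txt, b.txt}
After op 21 (git commit): modified={none} staged={none}
After op 22 (git add f.txt): modified={none} staged={none}
After op 23 (modify c.txt): modified={c.txt} staged={none}
After op 24 (git reset h.txt): modified={c.txt} staged={none}
After op 25 (modify c.txt): modified={c.txt} staged={none}
After op 26 (git add c.txt): modified={none} staged={c.txt}
After op 27 (modify a.txt): modified={a.txt} staged={c.txt}

Answer: c.txt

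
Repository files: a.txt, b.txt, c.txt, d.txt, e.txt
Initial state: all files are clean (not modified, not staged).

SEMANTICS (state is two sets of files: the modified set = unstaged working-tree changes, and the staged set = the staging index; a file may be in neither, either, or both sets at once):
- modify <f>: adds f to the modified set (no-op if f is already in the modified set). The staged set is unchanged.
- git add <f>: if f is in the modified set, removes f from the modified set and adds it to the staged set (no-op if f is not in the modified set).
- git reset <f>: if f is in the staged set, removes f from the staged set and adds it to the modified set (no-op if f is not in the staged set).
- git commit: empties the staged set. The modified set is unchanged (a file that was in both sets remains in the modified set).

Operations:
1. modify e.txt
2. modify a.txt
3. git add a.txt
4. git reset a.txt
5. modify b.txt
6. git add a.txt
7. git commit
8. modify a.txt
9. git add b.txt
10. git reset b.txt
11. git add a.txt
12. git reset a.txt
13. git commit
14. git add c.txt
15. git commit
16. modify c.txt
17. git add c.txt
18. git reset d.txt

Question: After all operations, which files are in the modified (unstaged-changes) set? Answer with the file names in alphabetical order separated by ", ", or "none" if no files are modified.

After op 1 (modify e.txt): modified={e.txt} staged={none}
After op 2 (modify a.txt): modified={a.txt, e.txt} staged={none}
After op 3 (git add a.txt): modified={e.txt} staged={a.txt}
After op 4 (git reset a.txt): modified={a.txt, e.txt} staged={none}
After op 5 (modify b.txt): modified={a.txt, b.txt, e.txt} staged={none}
After op 6 (git add a.txt): modified={b.txt, e.txt} staged={a.txt}
After op 7 (git commit): modified={b.txt, e.txt} staged={none}
After op 8 (modify a.txt): modified={a.txt, b.txt, e.txt} staged={none}
After op 9 (git add b.txt): modified={a.txt, e.txt} staged={b.txt}
After op 10 (git reset b.txt): modified={a.txt, b.txt, e.txt} staged={none}
After op 11 (git add a.txt): modified={b.txt, e.txt} staged={a.txt}
After op 12 (git reset a.txt): modified={a.txt, b.txt, e.txt} staged={none}
After op 13 (git commit): modified={a.txt, b.txt, e.txt} staged={none}
After op 14 (git add c.txt): modified={a.txt, b.txt, e.txt} staged={none}
After op 15 (git commit): modified={a.txt, b.txt, e.txt} staged={none}
After op 16 (modify c.txt): modified={a.txt, b.txt, c.txt, e.txt} staged={none}
After op 17 (git add c.txt): modified={a.txt, b.txt, e.txt} staged={c.txt}
After op 18 (git reset d.txt): modified={a.txt, b.txt, e.txt} staged={c.txt}

Answer: a.txt, b.txt, e.txt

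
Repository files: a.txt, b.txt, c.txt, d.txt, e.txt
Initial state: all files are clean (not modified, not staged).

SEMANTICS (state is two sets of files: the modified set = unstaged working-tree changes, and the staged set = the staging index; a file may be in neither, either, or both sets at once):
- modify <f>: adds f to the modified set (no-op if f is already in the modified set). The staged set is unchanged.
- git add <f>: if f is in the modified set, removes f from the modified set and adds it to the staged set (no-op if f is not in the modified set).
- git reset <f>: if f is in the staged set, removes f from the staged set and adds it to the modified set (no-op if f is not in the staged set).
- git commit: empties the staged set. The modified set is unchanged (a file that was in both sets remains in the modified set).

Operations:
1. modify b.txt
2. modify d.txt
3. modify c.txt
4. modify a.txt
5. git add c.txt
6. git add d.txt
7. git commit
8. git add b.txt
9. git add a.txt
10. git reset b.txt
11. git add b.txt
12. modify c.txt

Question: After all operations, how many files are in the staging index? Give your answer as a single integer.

After op 1 (modify b.txt): modified={b.txt} staged={none}
After op 2 (modify d.txt): modified={b.txt, d.txt} staged={none}
After op 3 (modify c.txt): modified={b.txt, c.txt, d.txt} staged={none}
After op 4 (modify a.txt): modified={a.txt, b.txt, c.txt, d.txt} staged={none}
After op 5 (git add c.txt): modified={a.txt, b.txt, d.txt} staged={c.txt}
After op 6 (git add d.txt): modified={a.txt, b.txt} staged={c.txt, d.txt}
After op 7 (git commit): modified={a.txt, b.txt} staged={none}
After op 8 (git add b.txt): modified={a.txt} staged={b.txt}
After op 9 (git add a.txt): modified={none} staged={a.txt, b.txt}
After op 10 (git reset b.txt): modified={b.txt} staged={a.txt}
After op 11 (git add b.txt): modified={none} staged={a.txt, b.txt}
After op 12 (modify c.txt): modified={c.txt} staged={a.txt, b.txt}
Final staged set: {a.txt, b.txt} -> count=2

Answer: 2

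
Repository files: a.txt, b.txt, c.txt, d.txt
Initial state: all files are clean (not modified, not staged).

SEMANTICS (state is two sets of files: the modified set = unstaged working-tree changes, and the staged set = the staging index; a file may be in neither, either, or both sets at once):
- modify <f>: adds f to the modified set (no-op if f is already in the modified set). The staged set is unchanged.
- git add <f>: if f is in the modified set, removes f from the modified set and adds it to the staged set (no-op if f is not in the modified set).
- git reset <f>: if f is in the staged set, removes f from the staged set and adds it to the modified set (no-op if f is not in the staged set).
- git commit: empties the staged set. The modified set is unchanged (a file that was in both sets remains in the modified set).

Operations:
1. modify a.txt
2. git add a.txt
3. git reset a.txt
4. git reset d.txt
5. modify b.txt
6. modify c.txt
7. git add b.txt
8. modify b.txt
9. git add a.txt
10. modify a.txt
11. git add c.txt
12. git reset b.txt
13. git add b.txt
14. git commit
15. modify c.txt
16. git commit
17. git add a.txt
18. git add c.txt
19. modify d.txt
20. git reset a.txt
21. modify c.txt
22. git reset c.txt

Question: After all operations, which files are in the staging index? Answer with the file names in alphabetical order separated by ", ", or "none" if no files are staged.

After op 1 (modify a.txt): modified={a.txt} staged={none}
After op 2 (git add a.txt): modified={none} staged={a.txt}
After op 3 (git reset a.txt): modified={a.txt} staged={none}
After op 4 (git reset d.txt): modified={a.txt} staged={none}
After op 5 (modify b.txt): modified={a.txt, b.txt} staged={none}
After op 6 (modify c.txt): modified={a.txt, b.txt, c.txt} staged={none}
After op 7 (git add b.txt): modified={a.txt, c.txt} staged={b.txt}
After op 8 (modify b.txt): modified={a.txt, b.txt, c.txt} staged={b.txt}
After op 9 (git add a.txt): modified={b.txt, c.txt} staged={a.txt, b.txt}
After op 10 (modify a.txt): modified={a.txt, b.txt, c.txt} staged={a.txt, b.txt}
After op 11 (git add c.txt): modified={a.txt, b.txt} staged={a.txt, b.txt, c.txt}
After op 12 (git reset b.txt): modified={a.txt, b.txt} staged={a.txt, c.txt}
After op 13 (git add b.txt): modified={a.txt} staged={a.txt, b.txt, c.txt}
After op 14 (git commit): modified={a.txt} staged={none}
After op 15 (modify c.txt): modified={a.txt, c.txt} staged={none}
After op 16 (git commit): modified={a.txt, c.txt} staged={none}
After op 17 (git add a.txt): modified={c.txt} staged={a.txt}
After op 18 (git add c.txt): modified={none} staged={a.txt, c.txt}
After op 19 (modify d.txt): modified={d.txt} staged={a.txt, c.txt}
After op 20 (git reset a.txt): modified={a.txt, d.txt} staged={c.txt}
After op 21 (modify c.txt): modified={a.txt, c.txt, d.txt} staged={c.txt}
After op 22 (git reset c.txt): modified={a.txt, c.txt, d.txt} staged={none}

Answer: none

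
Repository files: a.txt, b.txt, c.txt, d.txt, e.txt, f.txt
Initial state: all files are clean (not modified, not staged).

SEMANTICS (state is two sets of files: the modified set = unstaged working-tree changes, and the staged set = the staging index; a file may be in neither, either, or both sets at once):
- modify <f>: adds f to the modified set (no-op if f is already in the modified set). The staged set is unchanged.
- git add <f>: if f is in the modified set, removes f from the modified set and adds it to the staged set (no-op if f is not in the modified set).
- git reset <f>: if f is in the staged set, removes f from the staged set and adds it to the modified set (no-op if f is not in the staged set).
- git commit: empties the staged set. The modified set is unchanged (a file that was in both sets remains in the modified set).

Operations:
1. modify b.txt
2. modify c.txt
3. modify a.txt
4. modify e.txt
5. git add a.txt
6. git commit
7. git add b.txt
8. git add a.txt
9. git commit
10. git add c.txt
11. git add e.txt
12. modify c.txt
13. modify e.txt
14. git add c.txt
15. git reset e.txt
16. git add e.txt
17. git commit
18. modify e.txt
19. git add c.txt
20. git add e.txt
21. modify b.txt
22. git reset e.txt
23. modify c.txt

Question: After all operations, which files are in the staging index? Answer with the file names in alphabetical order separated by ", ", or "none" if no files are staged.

Answer: none

Derivation:
After op 1 (modify b.txt): modified={b.txt} staged={none}
After op 2 (modify c.txt): modified={b.txt, c.txt} staged={none}
After op 3 (modify a.txt): modified={a.txt, b.txt, c.txt} staged={none}
After op 4 (modify e.txt): modified={a.txt, b.txt, c.txt, e.txt} staged={none}
After op 5 (git add a.txt): modified={b.txt, c.txt, e.txt} staged={a.txt}
After op 6 (git commit): modified={b.txt, c.txt, e.txt} staged={none}
After op 7 (git add b.txt): modified={c.txt, e.txt} staged={b.txt}
After op 8 (git add a.txt): modified={c.txt, e.txt} staged={b.txt}
After op 9 (git commit): modified={c.txt, e.txt} staged={none}
After op 10 (git add c.txt): modified={e.txt} staged={c.txt}
After op 11 (git add e.txt): modified={none} staged={c.txt, e.txt}
After op 12 (modify c.txt): modified={c.txt} staged={c.txt, e.txt}
After op 13 (modify e.txt): modified={c.txt, e.txt} staged={c.txt, e.txt}
After op 14 (git add c.txt): modified={e.txt} staged={c.txt, e.txt}
After op 15 (git reset e.txt): modified={e.txt} staged={c.txt}
After op 16 (git add e.txt): modified={none} staged={c.txt, e.txt}
After op 17 (git commit): modified={none} staged={none}
After op 18 (modify e.txt): modified={e.txt} staged={none}
After op 19 (git add c.txt): modified={e.txt} staged={none}
After op 20 (git add e.txt): modified={none} staged={e.txt}
After op 21 (modify b.txt): modified={b.txt} staged={e.txt}
After op 22 (git reset e.txt): modified={b.txt, e.txt} staged={none}
After op 23 (modify c.txt): modified={b.txt, c.txt, e.txt} staged={none}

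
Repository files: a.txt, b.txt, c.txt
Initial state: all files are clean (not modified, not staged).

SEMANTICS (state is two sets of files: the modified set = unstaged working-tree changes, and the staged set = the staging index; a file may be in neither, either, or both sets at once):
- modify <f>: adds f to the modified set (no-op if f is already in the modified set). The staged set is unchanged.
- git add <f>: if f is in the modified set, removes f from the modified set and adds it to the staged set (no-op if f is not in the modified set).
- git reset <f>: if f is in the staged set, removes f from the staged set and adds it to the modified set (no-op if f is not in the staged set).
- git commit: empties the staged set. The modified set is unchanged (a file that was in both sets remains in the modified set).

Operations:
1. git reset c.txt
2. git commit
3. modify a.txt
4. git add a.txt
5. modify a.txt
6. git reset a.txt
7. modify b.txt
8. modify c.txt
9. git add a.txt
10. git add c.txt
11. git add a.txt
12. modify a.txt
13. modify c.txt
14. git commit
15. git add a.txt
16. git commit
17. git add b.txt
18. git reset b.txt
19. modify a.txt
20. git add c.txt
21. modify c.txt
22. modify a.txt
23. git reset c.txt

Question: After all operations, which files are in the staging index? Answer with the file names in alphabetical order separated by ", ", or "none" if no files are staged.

After op 1 (git reset c.txt): modified={none} staged={none}
After op 2 (git commit): modified={none} staged={none}
After op 3 (modify a.txt): modified={a.txt} staged={none}
After op 4 (git add a.txt): modified={none} staged={a.txt}
After op 5 (modify a.txt): modified={a.txt} staged={a.txt}
After op 6 (git reset a.txt): modified={a.txt} staged={none}
After op 7 (modify b.txt): modified={a.txt, b.txt} staged={none}
After op 8 (modify c.txt): modified={a.txt, b.txt, c.txt} staged={none}
After op 9 (git add a.txt): modified={b.txt, c.txt} staged={a.txt}
After op 10 (git add c.txt): modified={b.txt} staged={a.txt, c.txt}
After op 11 (git add a.txt): modified={b.txt} staged={a.txt, c.txt}
After op 12 (modify a.txt): modified={a.txt, b.txt} staged={a.txt, c.txt}
After op 13 (modify c.txt): modified={a.txt, b.txt, c.txt} staged={a.txt, c.txt}
After op 14 (git commit): modified={a.txt, b.txt, c.txt} staged={none}
After op 15 (git add a.txt): modified={b.txt, c.txt} staged={a.txt}
After op 16 (git commit): modified={b.txt, c.txt} staged={none}
After op 17 (git add b.txt): modified={c.txt} staged={b.txt}
After op 18 (git reset b.txt): modified={b.txt, c.txt} staged={none}
After op 19 (modify a.txt): modified={a.txt, b.txt, c.txt} staged={none}
After op 20 (git add c.txt): modified={a.txt, b.txt} staged={c.txt}
After op 21 (modify c.txt): modified={a.txt, b.txt, c.txt} staged={c.txt}
After op 22 (modify a.txt): modified={a.txt, b.txt, c.txt} staged={c.txt}
After op 23 (git reset c.txt): modified={a.txt, b.txt, c.txt} staged={none}

Answer: none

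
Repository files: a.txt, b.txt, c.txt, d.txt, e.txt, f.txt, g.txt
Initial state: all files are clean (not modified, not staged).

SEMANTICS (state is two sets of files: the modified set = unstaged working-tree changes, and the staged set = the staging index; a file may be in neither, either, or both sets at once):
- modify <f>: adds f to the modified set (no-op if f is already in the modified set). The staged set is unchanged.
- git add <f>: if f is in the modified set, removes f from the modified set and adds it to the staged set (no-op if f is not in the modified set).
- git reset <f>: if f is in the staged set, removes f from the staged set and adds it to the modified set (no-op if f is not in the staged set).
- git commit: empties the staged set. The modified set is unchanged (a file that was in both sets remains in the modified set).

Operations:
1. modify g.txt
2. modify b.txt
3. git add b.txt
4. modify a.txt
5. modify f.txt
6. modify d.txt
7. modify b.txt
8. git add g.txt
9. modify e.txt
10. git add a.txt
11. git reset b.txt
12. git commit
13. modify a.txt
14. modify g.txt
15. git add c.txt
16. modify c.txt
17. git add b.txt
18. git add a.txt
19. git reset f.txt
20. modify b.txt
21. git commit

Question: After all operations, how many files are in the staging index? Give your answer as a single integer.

Answer: 0

Derivation:
After op 1 (modify g.txt): modified={g.txt} staged={none}
After op 2 (modify b.txt): modified={b.txt, g.txt} staged={none}
After op 3 (git add b.txt): modified={g.txt} staged={b.txt}
After op 4 (modify a.txt): modified={a.txt, g.txt} staged={b.txt}
After op 5 (modify f.txt): modified={a.txt, f.txt, g.txt} staged={b.txt}
After op 6 (modify d.txt): modified={a.txt, d.txt, f.txt, g.txt} staged={b.txt}
After op 7 (modify b.txt): modified={a.txt, b.txt, d.txt, f.txt, g.txt} staged={b.txt}
After op 8 (git add g.txt): modified={a.txt, b.txt, d.txt, f.txt} staged={b.txt, g.txt}
After op 9 (modify e.txt): modified={a.txt, b.txt, d.txt, e.txt, f.txt} staged={b.txt, g.txt}
After op 10 (git add a.txt): modified={b.txt, d.txt, e.txt, f.txt} staged={a.txt, b.txt, g.txt}
After op 11 (git reset b.txt): modified={b.txt, d.txt, e.txt, f.txt} staged={a.txt, g.txt}
After op 12 (git commit): modified={b.txt, d.txt, e.txt, f.txt} staged={none}
After op 13 (modify a.txt): modified={a.txt, b.txt, d.txt, e.txt, f.txt} staged={none}
After op 14 (modify g.txt): modified={a.txt, b.txt, d.txt, e.txt, f.txt, g.txt} staged={none}
After op 15 (git add c.txt): modified={a.txt, b.txt, d.txt, e.txt, f.txt, g.txt} staged={none}
After op 16 (modify c.txt): modified={a.txt, b.txt, c.txt, d.txt, e.txt, f.txt, g.txt} staged={none}
After op 17 (git add b.txt): modified={a.txt, c.txt, d.txt, e.txt, f.txt, g.txt} staged={b.txt}
After op 18 (git add a.txt): modified={c.txt, d.txt, e.txt, f.txt, g.txt} staged={a.txt, b.txt}
After op 19 (git reset f.txt): modified={c.txt, d.txt, e.txt, f.txt, g.txt} staged={a.txt, b.txt}
After op 20 (modify b.txt): modified={b.txt, c.txt, d.txt, e.txt, f.txt, g.txt} staged={a.txt, b.txt}
After op 21 (git commit): modified={b.txt, c.txt, d.txt, e.txt, f.txt, g.txt} staged={none}
Final staged set: {none} -> count=0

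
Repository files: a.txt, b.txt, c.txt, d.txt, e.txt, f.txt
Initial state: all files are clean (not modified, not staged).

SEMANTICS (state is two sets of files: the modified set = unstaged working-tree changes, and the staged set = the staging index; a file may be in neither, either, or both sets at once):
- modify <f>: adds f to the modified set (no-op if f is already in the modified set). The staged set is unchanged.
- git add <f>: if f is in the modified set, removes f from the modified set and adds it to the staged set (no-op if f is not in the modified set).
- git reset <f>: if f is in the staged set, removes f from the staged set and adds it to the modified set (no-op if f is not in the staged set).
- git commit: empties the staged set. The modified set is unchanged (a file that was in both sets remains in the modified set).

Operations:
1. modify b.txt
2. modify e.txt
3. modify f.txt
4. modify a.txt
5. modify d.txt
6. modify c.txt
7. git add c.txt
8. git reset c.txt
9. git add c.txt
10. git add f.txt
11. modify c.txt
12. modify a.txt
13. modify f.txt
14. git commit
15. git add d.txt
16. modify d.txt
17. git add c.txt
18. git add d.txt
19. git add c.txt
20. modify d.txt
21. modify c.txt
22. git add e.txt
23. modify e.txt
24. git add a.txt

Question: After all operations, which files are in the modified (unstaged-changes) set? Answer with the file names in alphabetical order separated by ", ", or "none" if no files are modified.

After op 1 (modify b.txt): modified={b.txt} staged={none}
After op 2 (modify e.txt): modified={b.txt, e.txt} staged={none}
After op 3 (modify f.txt): modified={b.txt, e.txt, f.txt} staged={none}
After op 4 (modify a.txt): modified={a.txt, b.txt, e.txt, f.txt} staged={none}
After op 5 (modify d.txt): modified={a.txt, b.txt, d.txt, e.txt, f.txt} staged={none}
After op 6 (modify c.txt): modified={a.txt, b.txt, c.txt, d.txt, e.txt, f.txt} staged={none}
After op 7 (git add c.txt): modified={a.txt, b.txt, d.txt, e.txt, f.txt} staged={c.txt}
After op 8 (git reset c.txt): modified={a.txt, b.txt, c.txt, d.txt, e.txt, f.txt} staged={none}
After op 9 (git add c.txt): modified={a.txt, b.txt, d.txt, e.txt, f.txt} staged={c.txt}
After op 10 (git add f.txt): modified={a.txt, b.txt, d.txt, e.txt} staged={c.txt, f.txt}
After op 11 (modify c.txt): modified={a.txt, b.txt, c.txt, d.txt, e.txt} staged={c.txt, f.txt}
After op 12 (modify a.txt): modified={a.txt, b.txt, c.txt, d.txt, e.txt} staged={c.txt, f.txt}
After op 13 (modify f.txt): modified={a.txt, b.txt, c.txt, d.txt, e.txt, f.txt} staged={c.txt, f.txt}
After op 14 (git commit): modified={a.txt, b.txt, c.txt, d.txt, e.txt, f.txt} staged={none}
After op 15 (git add d.txt): modified={a.txt, b.txt, c.txt, e.txt, f.txt} staged={d.txt}
After op 16 (modify d.txt): modified={a.txt, b.txt, c.txt, d.txt, e.txt, f.txt} staged={d.txt}
After op 17 (git add c.txt): modified={a.txt, b.txt, d.txt, e.txt, f.txt} staged={c.txt, d.txt}
After op 18 (git add d.txt): modified={a.txt, b.txt, e.txt, f.txt} staged={c.txt, d.txt}
After op 19 (git add c.txt): modified={a.txt, b.txt, e.txt, f.txt} staged={c.txt, d.txt}
After op 20 (modify d.txt): modified={a.txt, b.txt, d.txt, e.txt, f.txt} staged={c.txt, d.txt}
After op 21 (modify c.txt): modified={a.txt, b.txt, c.txt, d.txt, e.txt, f.txt} staged={c.txt, d.txt}
After op 22 (git add e.txt): modified={a.txt, b.txt, c.txt, d.txt, f.txt} staged={c.txt, d.txt, e.txt}
After op 23 (modify e.txt): modified={a.txt, b.txt, c.txt, d.txt, e.txt, f.txt} staged={c.txt, d.txt, e.txt}
After op 24 (git add a.txt): modified={b.txt, c.txt, d.txt, e.txt, f.txt} staged={a.txt, c.txt, d.txt, e.txt}

Answer: b.txt, c.txt, d.txt, e.txt, f.txt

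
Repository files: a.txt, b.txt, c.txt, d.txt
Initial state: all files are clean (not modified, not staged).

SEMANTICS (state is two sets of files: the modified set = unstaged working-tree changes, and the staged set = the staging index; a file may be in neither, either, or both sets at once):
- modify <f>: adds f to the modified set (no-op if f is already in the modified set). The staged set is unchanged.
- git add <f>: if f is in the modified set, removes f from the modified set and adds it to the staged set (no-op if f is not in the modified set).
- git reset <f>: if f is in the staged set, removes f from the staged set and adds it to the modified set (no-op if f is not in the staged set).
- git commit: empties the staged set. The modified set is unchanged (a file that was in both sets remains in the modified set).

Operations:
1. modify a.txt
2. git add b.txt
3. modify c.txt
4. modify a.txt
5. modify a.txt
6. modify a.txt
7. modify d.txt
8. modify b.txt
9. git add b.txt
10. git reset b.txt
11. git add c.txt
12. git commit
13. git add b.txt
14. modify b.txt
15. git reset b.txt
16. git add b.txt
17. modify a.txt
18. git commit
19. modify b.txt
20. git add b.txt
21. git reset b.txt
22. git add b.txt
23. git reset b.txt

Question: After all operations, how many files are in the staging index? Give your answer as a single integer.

After op 1 (modify a.txt): modified={a.txt} staged={none}
After op 2 (git add b.txt): modified={a.txt} staged={none}
After op 3 (modify c.txt): modified={a.txt, c.txt} staged={none}
After op 4 (modify a.txt): modified={a.txt, c.txt} staged={none}
After op 5 (modify a.txt): modified={a.txt, c.txt} staged={none}
After op 6 (modify a.txt): modified={a.txt, c.txt} staged={none}
After op 7 (modify d.txt): modified={a.txt, c.txt, d.txt} staged={none}
After op 8 (modify b.txt): modified={a.txt, b.txt, c.txt, d.txt} staged={none}
After op 9 (git add b.txt): modified={a.txt, c.txt, d.txt} staged={b.txt}
After op 10 (git reset b.txt): modified={a.txt, b.txt, c.txt, d.txt} staged={none}
After op 11 (git add c.txt): modified={a.txt, b.txt, d.txt} staged={c.txt}
After op 12 (git commit): modified={a.txt, b.txt, d.txt} staged={none}
After op 13 (git add b.txt): modified={a.txt, d.txt} staged={b.txt}
After op 14 (modify b.txt): modified={a.txt, b.txt, d.txt} staged={b.txt}
After op 15 (git reset b.txt): modified={a.txt, b.txt, d.txt} staged={none}
After op 16 (git add b.txt): modified={a.txt, d.txt} staged={b.txt}
After op 17 (modify a.txt): modified={a.txt, d.txt} staged={b.txt}
After op 18 (git commit): modified={a.txt, d.txt} staged={none}
After op 19 (modify b.txt): modified={a.txt, b.txt, d.txt} staged={none}
After op 20 (git add b.txt): modified={a.txt, d.txt} staged={b.txt}
After op 21 (git reset b.txt): modified={a.txt, b.txt, d.txt} staged={none}
After op 22 (git add b.txt): modified={a.txt, d.txt} staged={b.txt}
After op 23 (git reset b.txt): modified={a.txt, b.txt, d.txt} staged={none}
Final staged set: {none} -> count=0

Answer: 0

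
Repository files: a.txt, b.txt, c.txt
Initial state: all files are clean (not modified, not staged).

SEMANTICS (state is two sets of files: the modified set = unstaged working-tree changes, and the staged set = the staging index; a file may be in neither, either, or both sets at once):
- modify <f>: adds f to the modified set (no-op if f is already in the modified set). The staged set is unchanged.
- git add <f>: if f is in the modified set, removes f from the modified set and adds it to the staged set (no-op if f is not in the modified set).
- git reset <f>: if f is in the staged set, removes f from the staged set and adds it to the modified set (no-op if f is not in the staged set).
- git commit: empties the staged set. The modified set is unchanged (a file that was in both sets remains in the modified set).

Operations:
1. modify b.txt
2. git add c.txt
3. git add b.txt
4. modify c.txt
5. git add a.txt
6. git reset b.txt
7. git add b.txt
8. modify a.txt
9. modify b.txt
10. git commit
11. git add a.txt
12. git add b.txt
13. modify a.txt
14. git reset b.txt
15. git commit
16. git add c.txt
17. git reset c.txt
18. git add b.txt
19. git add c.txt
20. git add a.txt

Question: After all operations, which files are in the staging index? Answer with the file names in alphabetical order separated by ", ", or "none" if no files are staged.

Answer: a.txt, b.txt, c.txt

Derivation:
After op 1 (modify b.txt): modified={b.txt} staged={none}
After op 2 (git add c.txt): modified={b.txt} staged={none}
After op 3 (git add b.txt): modified={none} staged={b.txt}
After op 4 (modify c.txt): modified={c.txt} staged={b.txt}
After op 5 (git add a.txt): modified={c.txt} staged={b.txt}
After op 6 (git reset b.txt): modified={b.txt, c.txt} staged={none}
After op 7 (git add b.txt): modified={c.txt} staged={b.txt}
After op 8 (modify a.txt): modified={a.txt, c.txt} staged={b.txt}
After op 9 (modify b.txt): modified={a.txt, b.txt, c.txt} staged={b.txt}
After op 10 (git commit): modified={a.txt, b.txt, c.txt} staged={none}
After op 11 (git add a.txt): modified={b.txt, c.txt} staged={a.txt}
After op 12 (git add b.txt): modified={c.txt} staged={a.txt, b.txt}
After op 13 (modify a.txt): modified={a.txt, c.txt} staged={a.txt, b.txt}
After op 14 (git reset b.txt): modified={a.txt, b.txt, c.txt} staged={a.txt}
After op 15 (git commit): modified={a.txt, b.txt, c.txt} staged={none}
After op 16 (git add c.txt): modified={a.txt, b.txt} staged={c.txt}
After op 17 (git reset c.txt): modified={a.txt, b.txt, c.txt} staged={none}
After op 18 (git add b.txt): modified={a.txt, c.txt} staged={b.txt}
After op 19 (git add c.txt): modified={a.txt} staged={b.txt, c.txt}
After op 20 (git add a.txt): modified={none} staged={a.txt, b.txt, c.txt}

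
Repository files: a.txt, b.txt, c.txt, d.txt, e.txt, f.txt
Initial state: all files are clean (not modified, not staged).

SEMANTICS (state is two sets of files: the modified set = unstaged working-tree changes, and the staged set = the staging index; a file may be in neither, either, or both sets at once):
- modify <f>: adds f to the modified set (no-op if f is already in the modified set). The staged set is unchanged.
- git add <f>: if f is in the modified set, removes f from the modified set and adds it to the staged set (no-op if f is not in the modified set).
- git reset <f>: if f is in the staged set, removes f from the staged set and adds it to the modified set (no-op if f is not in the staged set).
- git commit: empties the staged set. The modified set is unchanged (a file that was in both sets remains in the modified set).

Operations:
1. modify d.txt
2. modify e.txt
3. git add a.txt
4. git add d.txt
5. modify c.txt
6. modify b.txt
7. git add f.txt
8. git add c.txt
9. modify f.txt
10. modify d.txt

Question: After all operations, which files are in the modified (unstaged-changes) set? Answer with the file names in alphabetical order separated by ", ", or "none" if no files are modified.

Answer: b.txt, d.txt, e.txt, f.txt

Derivation:
After op 1 (modify d.txt): modified={d.txt} staged={none}
After op 2 (modify e.txt): modified={d.txt, e.txt} staged={none}
After op 3 (git add a.txt): modified={d.txt, e.txt} staged={none}
After op 4 (git add d.txt): modified={e.txt} staged={d.txt}
After op 5 (modify c.txt): modified={c.txt, e.txt} staged={d.txt}
After op 6 (modify b.txt): modified={b.txt, c.txt, e.txt} staged={d.txt}
After op 7 (git add f.txt): modified={b.txt, c.txt, e.txt} staged={d.txt}
After op 8 (git add c.txt): modified={b.txt, e.txt} staged={c.txt, d.txt}
After op 9 (modify f.txt): modified={b.txt, e.txt, f.txt} staged={c.txt, d.txt}
After op 10 (modify d.txt): modified={b.txt, d.txt, e.txt, f.txt} staged={c.txt, d.txt}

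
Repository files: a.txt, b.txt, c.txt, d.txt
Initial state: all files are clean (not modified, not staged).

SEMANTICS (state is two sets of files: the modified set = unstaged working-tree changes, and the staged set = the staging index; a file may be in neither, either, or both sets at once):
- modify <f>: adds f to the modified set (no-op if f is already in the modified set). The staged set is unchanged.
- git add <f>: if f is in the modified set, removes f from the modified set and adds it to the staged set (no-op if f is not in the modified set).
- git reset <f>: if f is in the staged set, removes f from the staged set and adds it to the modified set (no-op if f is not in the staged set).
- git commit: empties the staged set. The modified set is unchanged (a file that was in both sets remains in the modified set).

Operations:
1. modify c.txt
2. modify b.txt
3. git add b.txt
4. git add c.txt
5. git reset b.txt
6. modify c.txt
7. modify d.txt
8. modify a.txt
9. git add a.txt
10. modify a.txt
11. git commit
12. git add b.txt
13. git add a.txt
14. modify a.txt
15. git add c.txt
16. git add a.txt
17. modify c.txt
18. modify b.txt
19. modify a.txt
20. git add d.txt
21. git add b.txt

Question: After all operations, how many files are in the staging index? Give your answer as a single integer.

Answer: 4

Derivation:
After op 1 (modify c.txt): modified={c.txt} staged={none}
After op 2 (modify b.txt): modified={b.txt, c.txt} staged={none}
After op 3 (git add b.txt): modified={c.txt} staged={b.txt}
After op 4 (git add c.txt): modified={none} staged={b.txt, c.txt}
After op 5 (git reset b.txt): modified={b.txt} staged={c.txt}
After op 6 (modify c.txt): modified={b.txt, c.txt} staged={c.txt}
After op 7 (modify d.txt): modified={b.txt, c.txt, d.txt} staged={c.txt}
After op 8 (modify a.txt): modified={a.txt, b.txt, c.txt, d.txt} staged={c.txt}
After op 9 (git add a.txt): modified={b.txt, c.txt, d.txt} staged={a.txt, c.txt}
After op 10 (modify a.txt): modified={a.txt, b.txt, c.txt, d.txt} staged={a.txt, c.txt}
After op 11 (git commit): modified={a.txt, b.txt, c.txt, d.txt} staged={none}
After op 12 (git add b.txt): modified={a.txt, c.txt, d.txt} staged={b.txt}
After op 13 (git add a.txt): modified={c.txt, d.txt} staged={a.txt, b.txt}
After op 14 (modify a.txt): modified={a.txt, c.txt, d.txt} staged={a.txt, b.txt}
After op 15 (git add c.txt): modified={a.txt, d.txt} staged={a.txt, b.txt, c.txt}
After op 16 (git add a.txt): modified={d.txt} staged={a.txt, b.txt, c.txt}
After op 17 (modify c.txt): modified={c.txt, d.txt} staged={a.txt, b.txt, c.txt}
After op 18 (modify b.txt): modified={b.txt, c.txt, d.txt} staged={a.txt, b.txt, c.txt}
After op 19 (modify a.txt): modified={a.txt, b.txt, c.txt, d.txt} staged={a.txt, b.txt, c.txt}
After op 20 (git add d.txt): modified={a.txt, b.txt, c.txt} staged={a.txt, b.txt, c.txt, d.txt}
After op 21 (git add b.txt): modified={a.txt, c.txt} staged={a.txt, b.txt, c.txt, d.txt}
Final staged set: {a.txt, b.txt, c.txt, d.txt} -> count=4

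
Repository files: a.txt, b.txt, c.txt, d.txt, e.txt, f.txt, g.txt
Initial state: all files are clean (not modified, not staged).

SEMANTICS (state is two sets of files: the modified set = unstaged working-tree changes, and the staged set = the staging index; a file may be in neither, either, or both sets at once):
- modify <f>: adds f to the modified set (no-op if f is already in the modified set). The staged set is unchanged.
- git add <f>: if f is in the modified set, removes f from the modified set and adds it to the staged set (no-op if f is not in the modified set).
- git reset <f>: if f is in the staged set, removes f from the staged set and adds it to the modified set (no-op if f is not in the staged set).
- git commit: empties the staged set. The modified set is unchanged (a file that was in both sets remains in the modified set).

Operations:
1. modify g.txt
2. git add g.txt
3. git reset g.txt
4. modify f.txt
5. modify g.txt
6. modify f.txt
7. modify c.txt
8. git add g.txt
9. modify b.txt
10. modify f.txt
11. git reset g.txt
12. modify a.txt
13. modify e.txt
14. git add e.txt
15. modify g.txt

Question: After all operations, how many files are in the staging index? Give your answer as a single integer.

After op 1 (modify g.txt): modified={g.txt} staged={none}
After op 2 (git add g.txt): modified={none} staged={g.txt}
After op 3 (git reset g.txt): modified={g.txt} staged={none}
After op 4 (modify f.txt): modified={f.txt, g.txt} staged={none}
After op 5 (modify g.txt): modified={f.txt, g.txt} staged={none}
After op 6 (modify f.txt): modified={f.txt, g.txt} staged={none}
After op 7 (modify c.txt): modified={c.txt, f.txt, g.txt} staged={none}
After op 8 (git add g.txt): modified={c.txt, f.txt} staged={g.txt}
After op 9 (modify b.txt): modified={b.txt, c.txt, f.txt} staged={g.txt}
After op 10 (modify f.txt): modified={b.txt, c.txt, f.txt} staged={g.txt}
After op 11 (git reset g.txt): modified={b.txt, c.txt, f.txt, g.txt} staged={none}
After op 12 (modify a.txt): modified={a.txt, b.txt, c.txt, f.txt, g.txt} staged={none}
After op 13 (modify e.txt): modified={a.txt, b.txt, c.txt, e.txt, f.txt, g.txt} staged={none}
After op 14 (git add e.txt): modified={a.txt, b.txt, c.txt, f.txt, g.txt} staged={e.txt}
After op 15 (modify g.txt): modified={a.txt, b.txt, c.txt, f.txt, g.txt} staged={e.txt}
Final staged set: {e.txt} -> count=1

Answer: 1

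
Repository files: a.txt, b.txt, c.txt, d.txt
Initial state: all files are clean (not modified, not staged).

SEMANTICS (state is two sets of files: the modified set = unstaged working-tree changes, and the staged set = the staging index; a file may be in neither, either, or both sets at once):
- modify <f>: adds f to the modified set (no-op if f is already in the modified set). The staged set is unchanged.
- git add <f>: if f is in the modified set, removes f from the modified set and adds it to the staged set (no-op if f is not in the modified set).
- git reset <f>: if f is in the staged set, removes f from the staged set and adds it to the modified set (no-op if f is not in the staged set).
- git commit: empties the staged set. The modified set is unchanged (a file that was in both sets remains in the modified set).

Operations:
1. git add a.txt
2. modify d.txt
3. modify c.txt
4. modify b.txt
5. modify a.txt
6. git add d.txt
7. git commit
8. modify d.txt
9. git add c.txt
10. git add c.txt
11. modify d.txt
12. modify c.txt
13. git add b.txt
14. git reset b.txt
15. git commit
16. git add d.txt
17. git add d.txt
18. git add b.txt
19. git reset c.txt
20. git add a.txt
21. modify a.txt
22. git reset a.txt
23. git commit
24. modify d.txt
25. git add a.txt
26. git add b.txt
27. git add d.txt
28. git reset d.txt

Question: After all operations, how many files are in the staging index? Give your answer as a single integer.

After op 1 (git add a.txt): modified={none} staged={none}
After op 2 (modify d.txt): modified={d.txt} staged={none}
After op 3 (modify c.txt): modified={c.txt, d.txt} staged={none}
After op 4 (modify b.txt): modified={b.txt, c.txt, d.txt} staged={none}
After op 5 (modify a.txt): modified={a.txt, b.txt, c.txt, d.txt} staged={none}
After op 6 (git add d.txt): modified={a.txt, b.txt, c.txt} staged={d.txt}
After op 7 (git commit): modified={a.txt, b.txt, c.txt} staged={none}
After op 8 (modify d.txt): modified={a.txt, b.txt, c.txt, d.txt} staged={none}
After op 9 (git add c.txt): modified={a.txt, b.txt, d.txt} staged={c.txt}
After op 10 (git add c.txt): modified={a.txt, b.txt, d.txt} staged={c.txt}
After op 11 (modify d.txt): modified={a.txt, b.txt, d.txt} staged={c.txt}
After op 12 (modify c.txt): modified={a.txt, b.txt, c.txt, d.txt} staged={c.txt}
After op 13 (git add b.txt): modified={a.txt, c.txt, d.txt} staged={b.txt, c.txt}
After op 14 (git reset b.txt): modified={a.txt, b.txt, c.txt, d.txt} staged={c.txt}
After op 15 (git commit): modified={a.txt, b.txt, c.txt, d.txt} staged={none}
After op 16 (git add d.txt): modified={a.txt, b.txt, c.txt} staged={d.txt}
After op 17 (git add d.txt): modified={a.txt, b.txt, c.txt} staged={d.txt}
After op 18 (git add b.txt): modified={a.txt, c.txt} staged={b.txt, d.txt}
After op 19 (git reset c.txt): modified={a.txt, c.txt} staged={b.txt, d.txt}
After op 20 (git add a.txt): modified={c.txt} staged={a.txt, b.txt, d.txt}
After op 21 (modify a.txt): modified={a.txt, c.txt} staged={a.txt, b.txt, d.txt}
After op 22 (git reset a.txt): modified={a.txt, c.txt} staged={b.txt, d.txt}
After op 23 (git commit): modified={a.txt, c.txt} staged={none}
After op 24 (modify d.txt): modified={a.txt, c.txt, d.txt} staged={none}
After op 25 (git add a.txt): modified={c.txt, d.txt} staged={a.txt}
After op 26 (git add b.txt): modified={c.txt, d.txt} staged={a.txt}
After op 27 (git add d.txt): modified={c.txt} staged={a.txt, d.txt}
After op 28 (git reset d.txt): modified={c.txt, d.txt} staged={a.txt}
Final staged set: {a.txt} -> count=1

Answer: 1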